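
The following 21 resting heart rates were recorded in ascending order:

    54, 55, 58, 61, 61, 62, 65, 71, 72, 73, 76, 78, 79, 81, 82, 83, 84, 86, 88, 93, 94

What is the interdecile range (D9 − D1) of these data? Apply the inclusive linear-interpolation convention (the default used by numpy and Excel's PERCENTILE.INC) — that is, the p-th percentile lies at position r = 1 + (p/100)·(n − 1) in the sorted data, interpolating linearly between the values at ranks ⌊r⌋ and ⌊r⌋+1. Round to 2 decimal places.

n = 21.
P10: r = 3 (integer) → 58.
P90: r = 19 (integer) → 88.
Difference: 88 − 58 = 30.

30.00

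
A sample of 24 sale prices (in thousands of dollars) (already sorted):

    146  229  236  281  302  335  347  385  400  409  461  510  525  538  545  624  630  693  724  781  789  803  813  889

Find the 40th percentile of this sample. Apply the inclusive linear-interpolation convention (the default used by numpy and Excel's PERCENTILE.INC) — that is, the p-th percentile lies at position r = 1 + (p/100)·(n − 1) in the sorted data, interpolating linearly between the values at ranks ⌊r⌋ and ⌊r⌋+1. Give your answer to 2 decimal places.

n = 24.
r = 1 + (40/100)·(24 − 1) = 1 + 9.2 = 10.2.
Rank 10 is 409 and rank 11 is 461.
Interpolate: 409 + 0.2·(461 − 409) = 409 + 0.2·52 = 419.4.

419.40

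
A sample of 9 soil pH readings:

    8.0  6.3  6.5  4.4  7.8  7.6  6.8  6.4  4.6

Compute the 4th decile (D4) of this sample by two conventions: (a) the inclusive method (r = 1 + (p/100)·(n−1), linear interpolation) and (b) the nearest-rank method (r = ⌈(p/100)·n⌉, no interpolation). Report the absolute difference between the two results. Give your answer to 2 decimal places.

0.02

Sorted: 4.4, 4.6, 6.3, 6.4, 6.5, 6.8, 7.6, 7.8, 8.0.
n = 9.
(a) r = 4.2; between ranks 4 (6.4) and 5 (6.5): 6.42.
(b) the nearest-rank method: rank 4 → 6.4.
|6.42 − 6.4| = 0.02.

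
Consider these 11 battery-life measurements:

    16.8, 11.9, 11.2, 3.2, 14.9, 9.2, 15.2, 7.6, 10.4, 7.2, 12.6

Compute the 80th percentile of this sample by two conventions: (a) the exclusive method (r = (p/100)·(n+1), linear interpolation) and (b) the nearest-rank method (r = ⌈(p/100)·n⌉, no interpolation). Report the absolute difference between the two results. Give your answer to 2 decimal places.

Sorted: 3.2, 7.2, 7.6, 9.2, 10.4, 11.2, 11.9, 12.6, 14.9, 15.2, 16.8.
n = 11.
(a) r = 9.6; between ranks 9 (14.9) and 10 (15.2): 15.08.
(b) the nearest-rank method: rank 9 → 14.9.
|15.08 − 14.9| = 0.18.

0.18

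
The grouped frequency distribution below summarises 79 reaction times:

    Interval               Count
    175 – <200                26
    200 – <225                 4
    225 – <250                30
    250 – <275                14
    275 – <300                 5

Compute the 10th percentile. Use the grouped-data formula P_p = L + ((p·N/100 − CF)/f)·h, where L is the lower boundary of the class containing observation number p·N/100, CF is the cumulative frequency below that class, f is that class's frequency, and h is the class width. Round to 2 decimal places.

N = 79; target position k = 10/100 · 79 = 7.9.
Cumulative frequencies: 26, 30, 60, 74, 79.
Observation 7.9 falls in the class 175 – <200.
L = 175, CF = 0, f = 26, h = 25.
P10 = 175 + ((7.9 − 0)/26)·25 = 175 + 7.59615 = 182.596.

182.60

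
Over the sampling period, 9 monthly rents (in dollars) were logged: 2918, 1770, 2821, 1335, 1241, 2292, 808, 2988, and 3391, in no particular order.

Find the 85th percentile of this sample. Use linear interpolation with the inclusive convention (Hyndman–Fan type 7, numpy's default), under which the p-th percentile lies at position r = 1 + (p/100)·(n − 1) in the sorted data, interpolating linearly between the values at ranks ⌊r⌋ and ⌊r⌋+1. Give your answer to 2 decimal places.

2974.00

Sorted: 808, 1241, 1335, 1770, 2292, 2821, 2918, 2988, 3391.
n = 9.
r = 1 + (85/100)·(9 − 1) = 1 + 6.8 = 7.8.
Rank 7 is 2918 and rank 8 is 2988.
Interpolate: 2918 + 0.8·(2988 − 2918) = 2918 + 0.8·70 = 2974.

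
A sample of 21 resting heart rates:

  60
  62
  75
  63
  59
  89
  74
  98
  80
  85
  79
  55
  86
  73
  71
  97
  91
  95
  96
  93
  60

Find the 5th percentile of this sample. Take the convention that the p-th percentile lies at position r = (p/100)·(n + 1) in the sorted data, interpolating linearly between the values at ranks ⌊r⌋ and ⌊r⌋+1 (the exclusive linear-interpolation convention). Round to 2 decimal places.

Sorted: 55, 59, 60, 60, 62, 63, 71, 73, 74, 75, 79, 80, 85, 86, 89, 91, 93, 95, 96, 97, 98.
n = 21.
r = (5/100)·(21 + 1) = 1.1.
Rank 1 is 55 and rank 2 is 59.
Interpolate: 55 + 0.1·(59 − 55) = 55 + 0.1·4 = 55.4.

55.40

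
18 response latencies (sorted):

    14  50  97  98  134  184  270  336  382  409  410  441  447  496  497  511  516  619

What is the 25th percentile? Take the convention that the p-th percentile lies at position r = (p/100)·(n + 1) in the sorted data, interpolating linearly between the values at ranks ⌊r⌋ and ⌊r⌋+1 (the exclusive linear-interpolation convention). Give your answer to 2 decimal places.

125.00

n = 18.
r = (25/100)·(18 + 1) = 4.75.
Rank 4 is 98 and rank 5 is 134.
Interpolate: 98 + 0.75·(134 − 98) = 98 + 0.75·36 = 125.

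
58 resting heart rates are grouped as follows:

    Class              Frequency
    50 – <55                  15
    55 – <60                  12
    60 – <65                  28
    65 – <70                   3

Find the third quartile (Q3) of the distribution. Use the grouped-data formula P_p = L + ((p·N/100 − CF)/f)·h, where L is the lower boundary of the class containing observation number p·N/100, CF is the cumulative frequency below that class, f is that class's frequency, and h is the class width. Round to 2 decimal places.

N = 58; target position k = 75/100 · 58 = 43.5.
Cumulative frequencies: 15, 27, 55, 58.
Observation 43.5 falls in the class 60 – <65.
L = 60, CF = 27, f = 28, h = 5.
P75 = 60 + ((43.5 − 27)/28)·5 = 60 + 2.94643 = 62.9464.

62.95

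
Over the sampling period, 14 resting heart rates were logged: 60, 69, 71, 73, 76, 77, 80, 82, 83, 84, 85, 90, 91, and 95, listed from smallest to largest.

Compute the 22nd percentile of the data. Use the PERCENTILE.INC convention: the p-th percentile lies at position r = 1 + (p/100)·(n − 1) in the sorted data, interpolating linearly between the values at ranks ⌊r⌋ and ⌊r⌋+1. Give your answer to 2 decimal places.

n = 14.
r = 1 + (22/100)·(14 − 1) = 1 + 2.86 = 3.86.
Rank 3 is 71 and rank 4 is 73.
Interpolate: 71 + 0.86·(73 − 71) = 71 + 0.86·2 = 72.72.

72.72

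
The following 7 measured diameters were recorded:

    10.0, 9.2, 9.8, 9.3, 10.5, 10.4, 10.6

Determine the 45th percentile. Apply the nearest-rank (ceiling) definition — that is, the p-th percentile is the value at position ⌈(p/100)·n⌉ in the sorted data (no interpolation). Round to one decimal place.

Sorted: 9.2, 9.3, 9.8, 10.0, 10.4, 10.5, 10.6.
n = 7.
Position = ⌈45/100 · 7⌉ = ⌈3.15⌉ = 4.
The value at rank 4 is 10.0.

10.0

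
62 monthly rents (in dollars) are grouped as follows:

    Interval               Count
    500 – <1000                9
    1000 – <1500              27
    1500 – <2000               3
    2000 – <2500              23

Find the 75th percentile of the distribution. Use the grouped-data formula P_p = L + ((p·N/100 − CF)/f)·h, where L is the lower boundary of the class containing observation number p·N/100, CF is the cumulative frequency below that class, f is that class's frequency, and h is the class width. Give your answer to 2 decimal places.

N = 62; target position k = 75/100 · 62 = 46.5.
Cumulative frequencies: 9, 36, 39, 62.
Observation 46.5 falls in the class 2000 – <2500.
L = 2000, CF = 39, f = 23, h = 500.
P75 = 2000 + ((46.5 − 39)/23)·500 = 2000 + 163.043 = 2163.04.

2163.04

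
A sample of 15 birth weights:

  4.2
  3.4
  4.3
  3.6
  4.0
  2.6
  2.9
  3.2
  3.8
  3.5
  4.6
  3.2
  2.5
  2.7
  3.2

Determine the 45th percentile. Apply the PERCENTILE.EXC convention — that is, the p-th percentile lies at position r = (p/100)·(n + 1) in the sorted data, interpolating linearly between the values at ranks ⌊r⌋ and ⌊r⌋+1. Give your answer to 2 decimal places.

Sorted: 2.5, 2.6, 2.7, 2.9, 3.2, 3.2, 3.2, 3.4, 3.5, 3.6, 3.8, 4.0, 4.2, 4.3, 4.6.
n = 15.
r = (45/100)·(15 + 1) = 7.2.
Rank 7 is 3.2 and rank 8 is 3.4.
Interpolate: 3.2 + 0.2·(3.4 − 3.2) = 3.2 + 0.2·0.2 = 3.24.

3.24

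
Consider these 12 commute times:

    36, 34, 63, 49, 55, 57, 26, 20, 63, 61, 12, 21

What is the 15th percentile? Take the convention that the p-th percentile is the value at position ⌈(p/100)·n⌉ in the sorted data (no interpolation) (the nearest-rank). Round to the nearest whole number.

Sorted: 12, 20, 21, 26, 34, 36, 49, 55, 57, 61, 63, 63.
n = 12.
Position = ⌈15/100 · 12⌉ = ⌈1.8⌉ = 2.
The value at rank 2 is 20.

20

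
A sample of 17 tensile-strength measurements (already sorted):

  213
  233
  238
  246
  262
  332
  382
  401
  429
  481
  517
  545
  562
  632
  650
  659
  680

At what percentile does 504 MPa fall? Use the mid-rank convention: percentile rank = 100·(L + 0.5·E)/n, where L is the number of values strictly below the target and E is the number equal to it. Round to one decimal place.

58.8

Count below 504: L = 10; count equal: E = 0; n = 17.
Percentile rank = 100·(10 + 0.5·0)/17 = 100·10/17 = 58.82.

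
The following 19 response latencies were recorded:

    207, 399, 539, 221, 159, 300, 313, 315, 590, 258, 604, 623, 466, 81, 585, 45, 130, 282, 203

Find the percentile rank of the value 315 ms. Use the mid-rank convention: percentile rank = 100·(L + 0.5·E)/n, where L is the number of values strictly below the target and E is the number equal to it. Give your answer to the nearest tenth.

60.5

Sorted: 45, 81, 130, 159, 203, 207, 221, 258, 282, 300, 313, 315, 399, 466, 539, 585, 590, 604, 623.
Count below 315: L = 11; count equal: E = 1; n = 19.
Percentile rank = 100·(11 + 0.5·1)/19 = 100·11.5/19 = 60.53.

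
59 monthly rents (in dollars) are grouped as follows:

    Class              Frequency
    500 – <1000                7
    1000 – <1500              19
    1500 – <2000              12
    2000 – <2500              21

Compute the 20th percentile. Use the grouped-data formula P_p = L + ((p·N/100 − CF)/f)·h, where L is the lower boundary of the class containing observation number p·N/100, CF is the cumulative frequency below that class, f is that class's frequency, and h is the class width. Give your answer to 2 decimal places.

1126.32

N = 59; target position k = 20/100 · 59 = 11.8.
Cumulative frequencies: 7, 26, 38, 59.
Observation 11.8 falls in the class 1000 – <1500.
L = 1000, CF = 7, f = 19, h = 500.
P20 = 1000 + ((11.8 − 7)/19)·500 = 1000 + 126.316 = 1126.32.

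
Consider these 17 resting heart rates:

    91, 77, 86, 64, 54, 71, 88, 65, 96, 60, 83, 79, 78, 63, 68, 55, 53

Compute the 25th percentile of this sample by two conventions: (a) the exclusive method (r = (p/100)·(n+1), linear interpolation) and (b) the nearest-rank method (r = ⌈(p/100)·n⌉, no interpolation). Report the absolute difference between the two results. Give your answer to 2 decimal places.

Sorted: 53, 54, 55, 60, 63, 64, 65, 68, 71, 77, 78, 79, 83, 86, 88, 91, 96.
n = 17.
(a) r = 4.5; between ranks 4 (60) and 5 (63): 61.5.
(b) the nearest-rank method: rank 5 → 63.
|61.5 − 63| = 1.5.

1.50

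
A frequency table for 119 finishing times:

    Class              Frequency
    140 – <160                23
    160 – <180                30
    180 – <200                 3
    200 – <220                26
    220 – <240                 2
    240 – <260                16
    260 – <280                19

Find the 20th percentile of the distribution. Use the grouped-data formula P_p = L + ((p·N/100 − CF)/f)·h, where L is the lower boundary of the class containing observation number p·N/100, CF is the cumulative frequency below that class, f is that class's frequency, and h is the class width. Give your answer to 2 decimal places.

160.53

N = 119; target position k = 20/100 · 119 = 23.8.
Cumulative frequencies: 23, 53, 56, 82, 84, 100, 119.
Observation 23.8 falls in the class 160 – <180.
L = 160, CF = 23, f = 30, h = 20.
P20 = 160 + ((23.8 − 23)/30)·20 = 160 + 0.533333 = 160.533.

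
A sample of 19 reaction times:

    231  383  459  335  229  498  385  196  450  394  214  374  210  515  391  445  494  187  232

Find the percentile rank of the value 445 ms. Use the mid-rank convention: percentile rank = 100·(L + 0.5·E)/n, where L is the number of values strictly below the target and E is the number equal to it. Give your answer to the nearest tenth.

Sorted: 187, 196, 210, 214, 229, 231, 232, 335, 374, 383, 385, 391, 394, 445, 450, 459, 494, 498, 515.
Count below 445: L = 13; count equal: E = 1; n = 19.
Percentile rank = 100·(13 + 0.5·1)/19 = 100·13.5/19 = 71.05.

71.1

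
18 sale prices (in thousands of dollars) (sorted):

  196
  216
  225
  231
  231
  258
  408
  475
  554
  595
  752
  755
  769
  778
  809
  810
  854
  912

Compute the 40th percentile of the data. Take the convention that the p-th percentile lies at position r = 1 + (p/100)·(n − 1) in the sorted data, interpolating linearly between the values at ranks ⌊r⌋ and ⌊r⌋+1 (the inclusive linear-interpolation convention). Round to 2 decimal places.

n = 18.
r = 1 + (40/100)·(18 − 1) = 1 + 6.8 = 7.8.
Rank 7 is 408 and rank 8 is 475.
Interpolate: 408 + 0.8·(475 − 408) = 408 + 0.8·67 = 461.6.

461.60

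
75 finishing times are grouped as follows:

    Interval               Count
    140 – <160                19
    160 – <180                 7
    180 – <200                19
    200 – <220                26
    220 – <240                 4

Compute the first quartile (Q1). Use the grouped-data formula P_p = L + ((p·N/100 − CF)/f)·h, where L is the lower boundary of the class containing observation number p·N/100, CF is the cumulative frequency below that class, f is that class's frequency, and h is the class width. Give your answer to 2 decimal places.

159.74

N = 75; target position k = 25/100 · 75 = 18.75.
Cumulative frequencies: 19, 26, 45, 71, 75.
Observation 18.75 falls in the class 140 – <160.
L = 140, CF = 0, f = 19, h = 20.
P25 = 140 + ((18.75 − 0)/19)·20 = 140 + 19.7368 = 159.737.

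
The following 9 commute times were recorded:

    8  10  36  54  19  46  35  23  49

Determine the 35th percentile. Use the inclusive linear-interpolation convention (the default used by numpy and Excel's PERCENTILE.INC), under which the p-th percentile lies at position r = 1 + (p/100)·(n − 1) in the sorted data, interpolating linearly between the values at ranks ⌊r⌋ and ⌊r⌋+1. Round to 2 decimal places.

Sorted: 8, 10, 19, 23, 35, 36, 46, 49, 54.
n = 9.
r = 1 + (35/100)·(9 − 1) = 1 + 2.8 = 3.8.
Rank 3 is 19 and rank 4 is 23.
Interpolate: 19 + 0.8·(23 − 19) = 19 + 0.8·4 = 22.2.

22.20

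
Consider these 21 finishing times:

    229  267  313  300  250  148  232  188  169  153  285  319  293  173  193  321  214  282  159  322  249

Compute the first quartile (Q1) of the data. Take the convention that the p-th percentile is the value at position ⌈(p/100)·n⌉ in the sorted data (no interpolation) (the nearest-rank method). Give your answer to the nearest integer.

188

Sorted: 148, 153, 159, 169, 173, 188, 193, 214, 229, 232, 249, 250, 267, 282, 285, 293, 300, 313, 319, 321, 322.
n = 21.
Position = ⌈25/100 · 21⌉ = ⌈5.25⌉ = 6.
The value at rank 6 is 188.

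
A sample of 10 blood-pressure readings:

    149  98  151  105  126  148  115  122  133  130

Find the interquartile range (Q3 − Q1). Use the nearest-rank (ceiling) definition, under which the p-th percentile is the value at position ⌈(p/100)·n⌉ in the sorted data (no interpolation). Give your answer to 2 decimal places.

33.00

Sorted: 98, 105, 115, 122, 126, 130, 133, 148, 149, 151.
n = 10.
P25: rank ⌈25/100·10⌉ = 3 → 115.
P75: rank ⌈75/100·10⌉ = 8 → 148.
Difference: 148 − 115 = 33.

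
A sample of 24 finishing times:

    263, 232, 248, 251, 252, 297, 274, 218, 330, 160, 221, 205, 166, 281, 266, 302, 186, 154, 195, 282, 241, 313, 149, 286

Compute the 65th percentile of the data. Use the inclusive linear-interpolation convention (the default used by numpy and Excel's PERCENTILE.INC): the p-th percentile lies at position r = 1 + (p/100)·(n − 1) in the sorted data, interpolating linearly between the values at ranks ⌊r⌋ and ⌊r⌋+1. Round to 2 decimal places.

Sorted: 149, 154, 160, 166, 186, 195, 205, 218, 221, 232, 241, 248, 251, 252, 263, 266, 274, 281, 282, 286, 297, 302, 313, 330.
n = 24.
r = 1 + (65/100)·(24 − 1) = 1 + 14.95 = 15.95.
Rank 15 is 263 and rank 16 is 266.
Interpolate: 263 + 0.95·(266 − 263) = 263 + 0.95·3 = 265.85.

265.85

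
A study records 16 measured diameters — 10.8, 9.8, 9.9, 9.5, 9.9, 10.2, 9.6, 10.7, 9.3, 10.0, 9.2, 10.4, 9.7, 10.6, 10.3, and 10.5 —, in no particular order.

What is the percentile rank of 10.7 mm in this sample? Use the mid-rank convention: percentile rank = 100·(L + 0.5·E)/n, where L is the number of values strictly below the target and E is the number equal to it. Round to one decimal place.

Sorted: 9.2, 9.3, 9.5, 9.6, 9.7, 9.8, 9.9, 9.9, 10.0, 10.2, 10.3, 10.4, 10.5, 10.6, 10.7, 10.8.
Count below 10.7: L = 14; count equal: E = 1; n = 16.
Percentile rank = 100·(14 + 0.5·1)/16 = 100·14.5/16 = 90.62.

90.6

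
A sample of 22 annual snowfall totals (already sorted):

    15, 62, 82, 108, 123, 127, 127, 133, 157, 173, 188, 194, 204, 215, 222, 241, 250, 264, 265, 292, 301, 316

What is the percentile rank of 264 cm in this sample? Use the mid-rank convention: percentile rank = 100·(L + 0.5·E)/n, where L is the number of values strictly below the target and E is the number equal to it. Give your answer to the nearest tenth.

Count below 264: L = 17; count equal: E = 1; n = 22.
Percentile rank = 100·(17 + 0.5·1)/22 = 100·17.5/22 = 79.55.

79.5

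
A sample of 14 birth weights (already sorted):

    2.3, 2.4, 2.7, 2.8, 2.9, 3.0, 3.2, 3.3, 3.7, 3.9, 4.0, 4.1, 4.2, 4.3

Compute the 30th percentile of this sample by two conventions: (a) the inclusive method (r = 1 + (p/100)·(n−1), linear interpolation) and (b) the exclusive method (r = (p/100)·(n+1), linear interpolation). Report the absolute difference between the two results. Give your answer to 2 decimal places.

0.04

n = 14.
(a) r = 4.9; between ranks 4 (2.8) and 5 (2.9): 2.89.
(b) r = 4.5; between ranks 4 (2.8) and 5 (2.9): 2.85.
|2.89 − 2.85| = 0.04.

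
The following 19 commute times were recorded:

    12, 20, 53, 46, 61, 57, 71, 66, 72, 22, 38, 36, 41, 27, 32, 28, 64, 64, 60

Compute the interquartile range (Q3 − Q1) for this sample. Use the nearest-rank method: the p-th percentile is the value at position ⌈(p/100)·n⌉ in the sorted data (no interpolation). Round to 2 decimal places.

Sorted: 12, 20, 22, 27, 28, 32, 36, 38, 41, 46, 53, 57, 60, 61, 64, 64, 66, 71, 72.
n = 19.
P25: rank ⌈25/100·19⌉ = 5 → 28.
P75: rank ⌈75/100·19⌉ = 15 → 64.
Difference: 64 − 28 = 36.

36.00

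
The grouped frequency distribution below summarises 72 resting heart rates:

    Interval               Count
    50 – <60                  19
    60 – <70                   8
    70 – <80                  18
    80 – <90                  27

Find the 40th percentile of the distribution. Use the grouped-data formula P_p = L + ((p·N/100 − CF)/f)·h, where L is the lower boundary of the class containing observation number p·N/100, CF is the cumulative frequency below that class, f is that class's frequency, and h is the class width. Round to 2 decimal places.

N = 72; target position k = 40/100 · 72 = 28.8.
Cumulative frequencies: 19, 27, 45, 72.
Observation 28.8 falls in the class 70 – <80.
L = 70, CF = 27, f = 18, h = 10.
P40 = 70 + ((28.8 − 27)/18)·10 = 70 + 1 = 71.

71.00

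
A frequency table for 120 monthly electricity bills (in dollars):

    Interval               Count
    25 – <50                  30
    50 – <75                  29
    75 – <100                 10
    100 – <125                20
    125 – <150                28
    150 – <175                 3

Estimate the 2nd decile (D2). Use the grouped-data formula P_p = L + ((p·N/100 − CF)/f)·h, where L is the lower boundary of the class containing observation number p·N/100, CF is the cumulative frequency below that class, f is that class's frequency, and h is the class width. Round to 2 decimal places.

N = 120; target position k = 20/100 · 120 = 24.
Cumulative frequencies: 30, 59, 69, 89, 117, 120.
Observation 24 falls in the class 25 – <50.
L = 25, CF = 0, f = 30, h = 25.
P20 = 25 + ((24 − 0)/30)·25 = 25 + 20 = 45.

45.00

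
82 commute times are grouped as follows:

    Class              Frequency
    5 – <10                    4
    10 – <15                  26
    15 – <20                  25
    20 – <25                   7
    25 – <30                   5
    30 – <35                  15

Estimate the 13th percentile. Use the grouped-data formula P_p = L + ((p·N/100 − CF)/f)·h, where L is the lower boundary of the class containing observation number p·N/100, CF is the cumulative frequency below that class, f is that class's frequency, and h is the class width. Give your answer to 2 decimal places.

N = 82; target position k = 13/100 · 82 = 10.66.
Cumulative frequencies: 4, 30, 55, 62, 67, 82.
Observation 10.66 falls in the class 10 – <15.
L = 10, CF = 4, f = 26, h = 5.
P13 = 10 + ((10.66 − 4)/26)·5 = 10 + 1.28077 = 11.2808.

11.28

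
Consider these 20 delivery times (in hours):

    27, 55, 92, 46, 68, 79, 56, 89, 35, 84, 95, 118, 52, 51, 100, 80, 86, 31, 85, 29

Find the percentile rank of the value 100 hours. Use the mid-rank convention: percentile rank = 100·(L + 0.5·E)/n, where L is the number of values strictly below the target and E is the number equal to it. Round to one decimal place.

Sorted: 27, 29, 31, 35, 46, 51, 52, 55, 56, 68, 79, 80, 84, 85, 86, 89, 92, 95, 100, 118.
Count below 100: L = 18; count equal: E = 1; n = 20.
Percentile rank = 100·(18 + 0.5·1)/20 = 100·18.5/20 = 92.5.

92.5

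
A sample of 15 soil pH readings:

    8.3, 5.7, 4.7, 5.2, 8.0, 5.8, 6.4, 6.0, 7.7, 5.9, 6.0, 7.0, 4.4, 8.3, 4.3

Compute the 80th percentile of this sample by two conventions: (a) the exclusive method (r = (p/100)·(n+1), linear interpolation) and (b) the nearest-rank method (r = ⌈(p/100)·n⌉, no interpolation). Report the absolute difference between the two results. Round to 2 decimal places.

Sorted: 4.3, 4.4, 4.7, 5.2, 5.7, 5.8, 5.9, 6.0, 6.0, 6.4, 7.0, 7.7, 8.0, 8.3, 8.3.
n = 15.
(a) r = 12.8; between ranks 12 (7.7) and 13 (8.0): 7.94.
(b) the nearest-rank method: rank 12 → 7.7.
|7.94 − 7.7| = 0.24.

0.24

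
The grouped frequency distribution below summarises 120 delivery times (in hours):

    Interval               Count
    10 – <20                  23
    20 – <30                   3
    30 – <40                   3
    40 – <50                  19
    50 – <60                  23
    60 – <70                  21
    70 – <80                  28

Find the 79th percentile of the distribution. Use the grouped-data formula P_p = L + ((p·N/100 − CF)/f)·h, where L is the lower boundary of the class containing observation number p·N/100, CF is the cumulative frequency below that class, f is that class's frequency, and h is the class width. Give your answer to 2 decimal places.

71.00

N = 120; target position k = 79/100 · 120 = 94.8.
Cumulative frequencies: 23, 26, 29, 48, 71, 92, 120.
Observation 94.8 falls in the class 70 – <80.
L = 70, CF = 92, f = 28, h = 10.
P79 = 70 + ((94.8 − 92)/28)·10 = 70 + 1 = 71.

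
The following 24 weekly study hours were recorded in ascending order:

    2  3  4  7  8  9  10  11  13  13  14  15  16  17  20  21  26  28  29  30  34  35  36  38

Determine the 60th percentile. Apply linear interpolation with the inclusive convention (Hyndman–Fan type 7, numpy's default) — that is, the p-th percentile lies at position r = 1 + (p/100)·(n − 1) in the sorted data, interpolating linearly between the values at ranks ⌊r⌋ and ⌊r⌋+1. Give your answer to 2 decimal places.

19.40

n = 24.
r = 1 + (60/100)·(24 − 1) = 1 + 13.8 = 14.8.
Rank 14 is 17 and rank 15 is 20.
Interpolate: 17 + 0.8·(20 − 17) = 17 + 0.8·3 = 19.4.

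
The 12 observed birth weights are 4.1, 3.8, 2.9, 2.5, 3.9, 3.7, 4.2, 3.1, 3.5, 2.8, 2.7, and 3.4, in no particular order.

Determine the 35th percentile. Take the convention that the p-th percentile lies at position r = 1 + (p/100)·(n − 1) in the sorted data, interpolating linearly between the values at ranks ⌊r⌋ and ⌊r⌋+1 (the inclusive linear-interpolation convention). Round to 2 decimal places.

Sorted: 2.5, 2.7, 2.8, 2.9, 3.1, 3.4, 3.5, 3.7, 3.8, 3.9, 4.1, 4.2.
n = 12.
r = 1 + (35/100)·(12 − 1) = 1 + 3.85 = 4.85.
Rank 4 is 2.9 and rank 5 is 3.1.
Interpolate: 2.9 + 0.85·(3.1 − 2.9) = 2.9 + 0.85·0.2 = 3.07.

3.07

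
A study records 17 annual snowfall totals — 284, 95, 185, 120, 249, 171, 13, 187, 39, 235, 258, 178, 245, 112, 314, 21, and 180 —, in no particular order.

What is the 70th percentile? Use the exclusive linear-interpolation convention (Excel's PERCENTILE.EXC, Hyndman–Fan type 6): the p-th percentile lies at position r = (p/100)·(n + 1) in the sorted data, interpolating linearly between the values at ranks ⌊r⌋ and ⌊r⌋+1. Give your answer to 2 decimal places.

Sorted: 13, 21, 39, 95, 112, 120, 171, 178, 180, 185, 187, 235, 245, 249, 258, 284, 314.
n = 17.
r = (70/100)·(17 + 1) = 12.6.
Rank 12 is 235 and rank 13 is 245.
Interpolate: 235 + 0.6·(245 − 235) = 235 + 0.6·10 = 241.

241.00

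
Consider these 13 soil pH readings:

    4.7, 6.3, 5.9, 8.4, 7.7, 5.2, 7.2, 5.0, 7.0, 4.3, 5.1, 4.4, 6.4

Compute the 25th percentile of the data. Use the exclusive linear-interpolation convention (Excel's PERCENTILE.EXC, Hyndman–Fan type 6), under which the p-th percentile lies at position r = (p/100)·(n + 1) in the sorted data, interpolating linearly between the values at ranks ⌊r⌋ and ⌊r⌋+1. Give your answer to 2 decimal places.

Sorted: 4.3, 4.4, 4.7, 5.0, 5.1, 5.2, 5.9, 6.3, 6.4, 7.0, 7.2, 7.7, 8.4.
n = 13.
r = (25/100)·(13 + 1) = 3.5.
Rank 3 is 4.7 and rank 4 is 5.0.
Interpolate: 4.7 + 0.5·(5.0 − 4.7) = 4.7 + 0.5·0.3 = 4.85.

4.85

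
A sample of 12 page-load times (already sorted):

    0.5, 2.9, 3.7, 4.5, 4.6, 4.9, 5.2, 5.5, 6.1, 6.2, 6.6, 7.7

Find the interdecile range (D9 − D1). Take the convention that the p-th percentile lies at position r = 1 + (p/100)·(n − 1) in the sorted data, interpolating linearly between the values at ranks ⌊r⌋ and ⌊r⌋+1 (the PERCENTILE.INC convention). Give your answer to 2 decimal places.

3.58

n = 12.
P10: r = 2.1; ranks 2–3 are 2.9, 3.7; interpolating gives 2.98.
P90: r = 10.9; ranks 10–11 are 6.2, 6.6; interpolating gives 6.56.
Difference: 6.56 − 2.98 = 3.58.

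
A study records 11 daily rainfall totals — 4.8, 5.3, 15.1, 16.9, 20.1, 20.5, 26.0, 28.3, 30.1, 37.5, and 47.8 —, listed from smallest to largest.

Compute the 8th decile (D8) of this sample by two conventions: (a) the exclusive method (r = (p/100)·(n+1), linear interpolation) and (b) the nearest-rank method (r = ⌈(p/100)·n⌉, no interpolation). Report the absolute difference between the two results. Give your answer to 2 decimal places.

4.44

n = 11.
(a) r = 9.6; between ranks 9 (30.1) and 10 (37.5): 34.54.
(b) the nearest-rank method: rank 9 → 30.1.
|34.54 − 30.1| = 4.44.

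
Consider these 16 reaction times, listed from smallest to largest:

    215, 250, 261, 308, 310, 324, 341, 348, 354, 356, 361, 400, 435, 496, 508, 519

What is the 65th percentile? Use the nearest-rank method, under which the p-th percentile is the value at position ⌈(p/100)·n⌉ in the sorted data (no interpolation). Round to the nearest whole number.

n = 16.
Position = ⌈65/100 · 16⌉ = ⌈10.4⌉ = 11.
The value at rank 11 is 361.

361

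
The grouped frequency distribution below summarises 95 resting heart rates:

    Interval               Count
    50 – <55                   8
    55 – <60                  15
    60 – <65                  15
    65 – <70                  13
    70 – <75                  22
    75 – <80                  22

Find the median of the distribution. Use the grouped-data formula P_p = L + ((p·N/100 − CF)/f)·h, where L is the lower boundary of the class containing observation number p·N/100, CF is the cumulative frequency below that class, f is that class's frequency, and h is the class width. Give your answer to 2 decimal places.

68.65

N = 95; target position k = 50/100 · 95 = 47.5.
Cumulative frequencies: 8, 23, 38, 51, 73, 95.
Observation 47.5 falls in the class 65 – <70.
L = 65, CF = 38, f = 13, h = 5.
P50 = 65 + ((47.5 − 38)/13)·5 = 65 + 3.65385 = 68.6538.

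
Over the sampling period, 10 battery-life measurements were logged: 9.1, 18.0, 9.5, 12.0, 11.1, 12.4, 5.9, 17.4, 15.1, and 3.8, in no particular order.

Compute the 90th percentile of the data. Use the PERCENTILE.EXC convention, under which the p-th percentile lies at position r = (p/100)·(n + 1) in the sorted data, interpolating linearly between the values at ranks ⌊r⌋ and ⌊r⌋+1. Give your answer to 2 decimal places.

Sorted: 3.8, 5.9, 9.1, 9.5, 11.1, 12.0, 12.4, 15.1, 17.4, 18.0.
n = 10.
r = (90/100)·(10 + 1) = 9.9.
Rank 9 is 17.4 and rank 10 is 18.0.
Interpolate: 17.4 + 0.9·(18.0 − 17.4) = 17.4 + 0.9·0.6 = 17.94.

17.94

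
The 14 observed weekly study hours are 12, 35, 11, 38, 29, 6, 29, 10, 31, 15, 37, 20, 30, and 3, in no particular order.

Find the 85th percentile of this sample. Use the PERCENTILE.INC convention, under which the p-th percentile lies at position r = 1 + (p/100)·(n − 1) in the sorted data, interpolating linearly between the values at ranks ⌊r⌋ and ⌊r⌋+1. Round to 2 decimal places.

35.10

Sorted: 3, 6, 10, 11, 12, 15, 20, 29, 29, 30, 31, 35, 37, 38.
n = 14.
r = 1 + (85/100)·(14 − 1) = 1 + 11.05 = 12.05.
Rank 12 is 35 and rank 13 is 37.
Interpolate: 35 + 0.05·(37 − 35) = 35 + 0.05·2 = 35.1.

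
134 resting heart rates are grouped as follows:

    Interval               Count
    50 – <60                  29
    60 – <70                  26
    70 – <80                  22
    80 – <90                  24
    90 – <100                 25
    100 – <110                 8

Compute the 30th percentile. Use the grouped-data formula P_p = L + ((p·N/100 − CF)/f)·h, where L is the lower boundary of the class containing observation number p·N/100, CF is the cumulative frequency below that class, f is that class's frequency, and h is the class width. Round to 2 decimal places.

64.31

N = 134; target position k = 30/100 · 134 = 40.2.
Cumulative frequencies: 29, 55, 77, 101, 126, 134.
Observation 40.2 falls in the class 60 – <70.
L = 60, CF = 29, f = 26, h = 10.
P30 = 60 + ((40.2 − 29)/26)·10 = 60 + 4.30769 = 64.3077.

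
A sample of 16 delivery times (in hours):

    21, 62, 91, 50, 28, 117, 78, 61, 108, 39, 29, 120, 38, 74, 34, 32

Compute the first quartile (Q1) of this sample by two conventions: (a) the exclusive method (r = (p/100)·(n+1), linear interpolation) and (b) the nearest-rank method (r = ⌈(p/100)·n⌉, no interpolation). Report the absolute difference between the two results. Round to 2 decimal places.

0.50

Sorted: 21, 28, 29, 32, 34, 38, 39, 50, 61, 62, 74, 78, 91, 108, 117, 120.
n = 16.
(a) r = 4.25; between ranks 4 (32) and 5 (34): 32.5.
(b) the nearest-rank method: rank 4 → 32.
|32.5 − 32| = 0.5.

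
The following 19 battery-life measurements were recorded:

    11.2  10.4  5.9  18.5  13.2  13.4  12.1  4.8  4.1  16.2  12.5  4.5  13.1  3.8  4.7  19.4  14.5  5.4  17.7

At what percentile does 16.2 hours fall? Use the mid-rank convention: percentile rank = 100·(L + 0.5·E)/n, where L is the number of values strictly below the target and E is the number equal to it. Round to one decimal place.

81.6

Sorted: 3.8, 4.1, 4.5, 4.7, 4.8, 5.4, 5.9, 10.4, 11.2, 12.1, 12.5, 13.1, 13.2, 13.4, 14.5, 16.2, 17.7, 18.5, 19.4.
Count below 16.2: L = 15; count equal: E = 1; n = 19.
Percentile rank = 100·(15 + 0.5·1)/19 = 100·15.5/19 = 81.58.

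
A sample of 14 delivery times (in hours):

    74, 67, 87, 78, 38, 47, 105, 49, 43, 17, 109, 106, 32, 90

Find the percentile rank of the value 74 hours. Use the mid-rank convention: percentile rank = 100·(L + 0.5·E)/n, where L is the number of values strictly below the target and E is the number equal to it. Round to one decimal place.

Sorted: 17, 32, 38, 43, 47, 49, 67, 74, 78, 87, 90, 105, 106, 109.
Count below 74: L = 7; count equal: E = 1; n = 14.
Percentile rank = 100·(7 + 0.5·1)/14 = 100·7.5/14 = 53.57.

53.6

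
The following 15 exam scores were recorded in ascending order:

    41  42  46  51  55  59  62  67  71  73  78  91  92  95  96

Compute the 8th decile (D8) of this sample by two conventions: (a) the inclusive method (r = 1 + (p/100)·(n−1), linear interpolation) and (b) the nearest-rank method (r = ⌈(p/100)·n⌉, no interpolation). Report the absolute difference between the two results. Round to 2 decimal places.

n = 15.
(a) r = 12.2; between ranks 12 (91) and 13 (92): 91.2.
(b) the nearest-rank method: rank 12 → 91.
|91.2 − 91| = 0.2.

0.20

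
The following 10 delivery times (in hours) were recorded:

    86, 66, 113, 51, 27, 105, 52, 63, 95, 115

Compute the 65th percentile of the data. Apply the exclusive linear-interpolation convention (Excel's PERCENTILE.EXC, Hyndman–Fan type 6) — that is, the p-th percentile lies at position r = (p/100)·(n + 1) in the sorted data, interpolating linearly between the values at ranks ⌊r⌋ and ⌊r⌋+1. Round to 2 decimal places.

Sorted: 27, 51, 52, 63, 66, 86, 95, 105, 113, 115.
n = 10.
r = (65/100)·(10 + 1) = 7.15.
Rank 7 is 95 and rank 8 is 105.
Interpolate: 95 + 0.15·(105 − 95) = 95 + 0.15·10 = 96.5.

96.50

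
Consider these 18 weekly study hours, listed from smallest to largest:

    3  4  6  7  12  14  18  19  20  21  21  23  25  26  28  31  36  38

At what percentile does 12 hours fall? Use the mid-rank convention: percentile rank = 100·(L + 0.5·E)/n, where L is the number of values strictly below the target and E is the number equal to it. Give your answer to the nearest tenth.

25.0

Count below 12: L = 4; count equal: E = 1; n = 18.
Percentile rank = 100·(4 + 0.5·1)/18 = 100·4.5/18 = 25.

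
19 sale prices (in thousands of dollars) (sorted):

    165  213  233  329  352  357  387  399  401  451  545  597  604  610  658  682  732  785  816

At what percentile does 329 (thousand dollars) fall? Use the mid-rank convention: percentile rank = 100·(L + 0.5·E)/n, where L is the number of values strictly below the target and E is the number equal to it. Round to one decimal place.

Count below 329: L = 3; count equal: E = 1; n = 19.
Percentile rank = 100·(3 + 0.5·1)/19 = 100·3.5/19 = 18.42.

18.4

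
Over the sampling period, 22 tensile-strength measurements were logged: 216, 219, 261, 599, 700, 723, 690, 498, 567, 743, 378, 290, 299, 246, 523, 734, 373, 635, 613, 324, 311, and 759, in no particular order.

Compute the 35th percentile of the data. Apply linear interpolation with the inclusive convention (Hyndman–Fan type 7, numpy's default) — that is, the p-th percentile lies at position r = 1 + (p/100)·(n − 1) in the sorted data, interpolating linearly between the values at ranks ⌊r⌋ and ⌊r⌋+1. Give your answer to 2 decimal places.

341.15

Sorted: 216, 219, 246, 261, 290, 299, 311, 324, 373, 378, 498, 523, 567, 599, 613, 635, 690, 700, 723, 734, 743, 759.
n = 22.
r = 1 + (35/100)·(22 − 1) = 1 + 7.35 = 8.35.
Rank 8 is 324 and rank 9 is 373.
Interpolate: 324 + 0.35·(373 − 324) = 324 + 0.35·49 = 341.15.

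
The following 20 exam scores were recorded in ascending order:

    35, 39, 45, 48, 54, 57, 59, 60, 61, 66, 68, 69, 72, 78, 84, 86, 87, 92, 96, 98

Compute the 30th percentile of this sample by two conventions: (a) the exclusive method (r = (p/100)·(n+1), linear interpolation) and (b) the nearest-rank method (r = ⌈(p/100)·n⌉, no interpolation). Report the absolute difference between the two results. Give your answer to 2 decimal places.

0.60

n = 20.
(a) r = 6.3; between ranks 6 (57) and 7 (59): 57.6.
(b) the nearest-rank method: rank 6 → 57.
|57.6 − 57| = 0.6.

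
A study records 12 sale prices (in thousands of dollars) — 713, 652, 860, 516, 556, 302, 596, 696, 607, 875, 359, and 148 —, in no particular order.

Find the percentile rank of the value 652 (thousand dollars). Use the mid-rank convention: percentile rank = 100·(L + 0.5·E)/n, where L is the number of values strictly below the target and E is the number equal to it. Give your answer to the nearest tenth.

Sorted: 148, 302, 359, 516, 556, 596, 607, 652, 696, 713, 860, 875.
Count below 652: L = 7; count equal: E = 1; n = 12.
Percentile rank = 100·(7 + 0.5·1)/12 = 100·7.5/12 = 62.5.

62.5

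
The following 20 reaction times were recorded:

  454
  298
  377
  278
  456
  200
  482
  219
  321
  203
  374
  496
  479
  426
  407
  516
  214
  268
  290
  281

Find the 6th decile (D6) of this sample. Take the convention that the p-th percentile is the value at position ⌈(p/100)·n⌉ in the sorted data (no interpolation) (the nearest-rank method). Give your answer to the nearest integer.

377

Sorted: 200, 203, 214, 219, 268, 278, 281, 290, 298, 321, 374, 377, 407, 426, 454, 456, 479, 482, 496, 516.
n = 20.
Position = ⌈60/100 · 20⌉ = ⌈12⌉ = 12.
The value at rank 12 is 377.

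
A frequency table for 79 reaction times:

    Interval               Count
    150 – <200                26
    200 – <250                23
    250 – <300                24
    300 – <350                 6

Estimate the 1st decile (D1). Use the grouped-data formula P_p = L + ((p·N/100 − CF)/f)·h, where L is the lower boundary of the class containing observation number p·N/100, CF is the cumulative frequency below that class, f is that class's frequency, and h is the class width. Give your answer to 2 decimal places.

165.19

N = 79; target position k = 10/100 · 79 = 7.9.
Cumulative frequencies: 26, 49, 73, 79.
Observation 7.9 falls in the class 150 – <200.
L = 150, CF = 0, f = 26, h = 50.
P10 = 150 + ((7.9 − 0)/26)·50 = 150 + 15.1923 = 165.192.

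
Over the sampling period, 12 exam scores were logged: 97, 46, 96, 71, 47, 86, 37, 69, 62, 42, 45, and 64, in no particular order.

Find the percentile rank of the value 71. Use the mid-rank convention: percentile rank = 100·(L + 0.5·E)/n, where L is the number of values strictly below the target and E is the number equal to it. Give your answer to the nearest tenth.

Sorted: 37, 42, 45, 46, 47, 62, 64, 69, 71, 86, 96, 97.
Count below 71: L = 8; count equal: E = 1; n = 12.
Percentile rank = 100·(8 + 0.5·1)/12 = 100·8.5/12 = 70.83.

70.8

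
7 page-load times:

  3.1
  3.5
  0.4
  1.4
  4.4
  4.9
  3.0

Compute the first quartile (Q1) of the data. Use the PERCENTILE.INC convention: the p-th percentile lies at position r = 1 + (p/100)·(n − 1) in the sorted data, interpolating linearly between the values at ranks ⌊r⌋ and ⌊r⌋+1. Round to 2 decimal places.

2.20

Sorted: 0.4, 1.4, 3.0, 3.1, 3.5, 4.4, 4.9.
n = 7.
r = 1 + (25/100)·(7 − 1) = 1 + 1.5 = 2.5.
Rank 2 is 1.4 and rank 3 is 3.0.
Interpolate: 1.4 + 0.5·(3.0 − 1.4) = 1.4 + 0.5·1.6 = 2.2.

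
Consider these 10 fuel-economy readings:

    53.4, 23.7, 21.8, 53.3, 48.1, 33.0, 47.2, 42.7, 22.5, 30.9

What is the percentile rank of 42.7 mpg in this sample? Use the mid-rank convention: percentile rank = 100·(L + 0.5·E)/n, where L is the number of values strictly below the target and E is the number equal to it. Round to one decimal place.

Sorted: 21.8, 22.5, 23.7, 30.9, 33.0, 42.7, 47.2, 48.1, 53.3, 53.4.
Count below 42.7: L = 5; count equal: E = 1; n = 10.
Percentile rank = 100·(5 + 0.5·1)/10 = 100·5.5/10 = 55.

55.0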